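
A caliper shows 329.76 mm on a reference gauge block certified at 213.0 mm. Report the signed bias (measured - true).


Systematic error = measured - true
= 329.76 - 213.0
= 116.7600

116.7600


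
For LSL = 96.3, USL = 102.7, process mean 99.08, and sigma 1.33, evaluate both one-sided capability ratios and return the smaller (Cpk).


Cpu = (USL - mean) / (3*sigma) = (102.7 - 99.08) / (3*1.33) = 0.9073
Cpl = (mean - LSL) / (3*sigma) = (99.08 - 96.3) / (3*1.33) = 0.6967
Cpk = min(Cpu, Cpl) = 0.6967

0.6967


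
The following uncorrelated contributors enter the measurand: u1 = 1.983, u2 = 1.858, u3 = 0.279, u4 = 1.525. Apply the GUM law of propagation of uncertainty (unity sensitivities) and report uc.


uc = sqrt(1.983^2 + 1.858^2 + 0.279^2 + 1.525^2)
uc = sqrt(9.787919)
uc = 3.1286

3.1286


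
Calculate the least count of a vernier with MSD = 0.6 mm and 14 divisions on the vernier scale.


LC = MSD / n_div
= 0.6 / 14
= 0.0429

0.0429


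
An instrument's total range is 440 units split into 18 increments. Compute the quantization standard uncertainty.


resolution = range / divisions
resolution = 440 / 18 = 24.444444
u_res = resolution / (2*sqrt(3))
u_res = 24.444444 / 3.4641016
u_res = 7.0565

7.0565


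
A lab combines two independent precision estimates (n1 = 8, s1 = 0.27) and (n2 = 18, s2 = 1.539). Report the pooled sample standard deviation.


s_p = sqrt(((n1-1)*s1^2 + (n2-1)*s2^2) / (n1+n2-2))
numerator = (8-1)*0.27^2 + (18-1)*1.539^2 = 0.5103 + 40.264857 = 40.775157
denominator = 8 + 18 - 2 = 24
s_p^2 = 40.775157 / 24 = 1.6989649
s_p = sqrt(1.6989649) = 1.3034

1.3034


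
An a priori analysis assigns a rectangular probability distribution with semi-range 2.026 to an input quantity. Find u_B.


u_B = half_width / sqrt(3)
u_B = 2.026 / 1.7320508
u_B = 1.1697

1.1697


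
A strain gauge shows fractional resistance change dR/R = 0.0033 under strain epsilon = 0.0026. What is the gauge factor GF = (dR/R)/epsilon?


GF = (dR/R) / epsilon
= 0.0033 / 0.0026
= 1.2692

1.2692


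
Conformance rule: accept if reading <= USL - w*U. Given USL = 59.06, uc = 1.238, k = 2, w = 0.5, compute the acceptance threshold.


U = k * uc = 2 * 1.238 = 2.476
guard band g = w * U = 0.5 * 2.476 = 1.238
AL = USL - g = 59.06 - 1.238
AL = 57.8220

57.8220


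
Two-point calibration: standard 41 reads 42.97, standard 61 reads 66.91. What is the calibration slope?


slope = (y2 - y1) / (x2 - x1)
= (66.91 - 42.97) / (61 - 41)
= 23.9400 / 20
= 1.1970

1.1970


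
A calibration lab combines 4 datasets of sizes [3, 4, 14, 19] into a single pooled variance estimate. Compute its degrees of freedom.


nu = sum_i (n_i - 1)
nu = ((3 - 1) + (4 - 1) + (14 - 1) + (19 - 1))
nu = 2 + 3 + 13 + 18
nu = 36

36


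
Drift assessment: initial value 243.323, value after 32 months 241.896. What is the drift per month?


rate = (v2 - v1) / months
= (241.896 - 243.323) / 32
= -1.4270 / 32
= -0.0446

-0.0446


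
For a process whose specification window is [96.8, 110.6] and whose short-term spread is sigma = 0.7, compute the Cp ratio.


Cp = (USL - LSL) / (6 * sigma)
= (110.6 - 96.8) / (6 * 0.7)
= 13.8000 / 4.2000
= 3.2857

3.2857


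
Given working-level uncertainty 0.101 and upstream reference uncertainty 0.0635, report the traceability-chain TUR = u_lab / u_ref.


TUR = u_lab / u_ref
= 0.101 / 0.0635
= 1.5906

1.5906


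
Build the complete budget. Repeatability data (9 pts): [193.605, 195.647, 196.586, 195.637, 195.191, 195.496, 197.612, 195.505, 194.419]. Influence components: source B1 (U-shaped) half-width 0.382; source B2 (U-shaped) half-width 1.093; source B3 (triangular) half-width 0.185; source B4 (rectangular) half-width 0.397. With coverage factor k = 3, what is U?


mean = (193.605 + 195.647 + 196.586 + 195.637 + 195.191 + 195.496 + 197.612 + 195.505 + 194.419) / 9 = 195.522
s = sqrt(sum((x - mean)^2)/(n-1)) = 1.1473377
u_A = s / sqrt(n) = 1.1473377 / sqrt(9) = 0.3824459
u_B1 = 0.382 / sqrt(2) = 0.27011479
u_B2 = 1.093 / sqrt(2) = 0.77286771
u_B3 = 0.185 / sqrt(6) = 0.075525934
u_B4 = 0.397 / sqrt(3) = 0.22920806
uc = sqrt(0.3824459^2 + 0.27011479^2 + 0.77286771^2 + 0.075525934^2 + 0.22920806^2) = 0.93530309
U = k * uc = 3 * 0.93530309
U = 2.8059

2.8059


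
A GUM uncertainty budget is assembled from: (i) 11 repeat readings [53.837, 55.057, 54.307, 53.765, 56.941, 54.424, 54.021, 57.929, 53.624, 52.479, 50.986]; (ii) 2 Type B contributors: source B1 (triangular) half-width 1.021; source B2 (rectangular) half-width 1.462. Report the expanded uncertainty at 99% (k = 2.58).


mean = (53.837 + 55.057 + 54.307 + 53.765 + 56.941 + 54.424 + 54.021 + 57.929 + 53.624 + 52.479 + 50.986) / 11 = 54.30636364
s = sqrt(sum((x - mean)^2)/(n-1)) = 1.8991208
u_A = s / sqrt(n) = 1.8991208 / sqrt(11) = 0.57260647
u_B1 = 1.021 / sqrt(6) = 0.4168215
u_B2 = 1.462 / sqrt(3) = 0.84408609
uc = sqrt(0.57260647^2 + 0.4168215^2 + 0.84408609^2) = 1.1018619
U = k * uc = 2.58 * 1.1018619
U = 2.8428

2.8428


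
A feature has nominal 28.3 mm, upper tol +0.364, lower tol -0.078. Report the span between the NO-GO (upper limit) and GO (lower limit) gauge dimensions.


GO = nominal - lower_tol (smallest hole = maximum material condition)
GO = 28.3 - 0.078 = 28.222
NO-GO = nominal + upper_tol (largest hole = least material condition)
NO-GO = 28.3 + 0.364 = 28.664
spread = NO-GO - GO = 28.664 - 28.222 = 0.4420

0.4420


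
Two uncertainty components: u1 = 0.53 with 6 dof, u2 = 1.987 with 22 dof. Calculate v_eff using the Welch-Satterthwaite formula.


uc = sqrt(u1^2 + u2^2) = sqrt(0.53^2 + 1.987^2) = 2.05647
v_eff = uc^4 / (u1^4/v1 + u2^4/v2)
= 2.05647^4 / (0.53^4/6 + 1.987^4/22)
= 17.885023 / 0.721698
v_eff = 24.7819

24.7819


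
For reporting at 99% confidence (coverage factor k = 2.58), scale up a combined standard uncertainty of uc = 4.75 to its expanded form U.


U = k * uc
U = 2.58 * 4.75
U = 12.2550

12.2550


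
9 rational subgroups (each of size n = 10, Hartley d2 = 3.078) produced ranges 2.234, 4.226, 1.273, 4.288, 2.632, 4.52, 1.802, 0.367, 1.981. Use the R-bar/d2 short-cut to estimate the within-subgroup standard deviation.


R_bar = (2.234 + 4.226 + 1.273 + 4.288 + 2.632 + 4.52 + 1.802 + 0.367 + 1.981) / 9
R_bar = 23.323 / 9 = 2.5914444
sigma_hat = R_bar / d2 = 2.5914444 / 3.078 = 0.8419

0.8419


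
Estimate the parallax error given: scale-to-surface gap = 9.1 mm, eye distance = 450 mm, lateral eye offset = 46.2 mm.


error = h * offset / d
= 9.1 * 46.2 / 450
= 0.9343

0.9343


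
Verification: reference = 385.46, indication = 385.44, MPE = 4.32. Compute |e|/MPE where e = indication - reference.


e = indication - reference = 385.44 - 385.46 = -0.0200
|e| = 0.0200
ratio = |e| / MPE = 0.0200 / 4.32
ratio = 0.0046

0.0046


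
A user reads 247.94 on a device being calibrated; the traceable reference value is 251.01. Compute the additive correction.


Correction = standard - reading
= 251.01 - 247.94
= 3.0700

3.0700


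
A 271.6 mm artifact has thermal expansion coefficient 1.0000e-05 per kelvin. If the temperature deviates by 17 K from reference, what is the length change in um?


dL = L * alpha * dT
= 271.6 * 1.0000e-05 * 17
= 0.0461720 mm
dL_um = 0.0461720 * 1000 = 46.1720 um

46.1720


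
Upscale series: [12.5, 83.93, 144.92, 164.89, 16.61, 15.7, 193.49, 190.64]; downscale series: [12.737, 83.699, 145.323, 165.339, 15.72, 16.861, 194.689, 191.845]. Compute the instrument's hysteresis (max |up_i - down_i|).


|12.5 - 12.737| = 0.2370
|83.93 - 83.699| = 0.2310
|144.92 - 145.323| = 0.4030
|164.89 - 165.339| = 0.4490
|16.61 - 15.72| = 0.8900
|15.7 - 16.861| = 1.1610
|193.49 - 194.689| = 1.1990
|190.64 - 191.845| = 1.2050
hysteresis = max(diffs) = 1.2050

1.2050


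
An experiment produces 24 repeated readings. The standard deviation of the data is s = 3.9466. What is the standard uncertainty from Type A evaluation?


u_A = s / sqrt(n)
u_A = 3.9466 / sqrt(24)
u_A = 3.9466 / 4.8989795
u_A = 0.8056

0.8056


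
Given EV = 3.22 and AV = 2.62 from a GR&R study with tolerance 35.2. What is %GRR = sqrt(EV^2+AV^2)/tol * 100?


GRR = sqrt(EV^2 + AV^2) = sqrt(3.22^2 + 2.62^2) = 4.1512408
%GRR = GRR / tol * 100 = 4.1512408 / 35.2 * 100
%GRR = 11.7933

11.7933


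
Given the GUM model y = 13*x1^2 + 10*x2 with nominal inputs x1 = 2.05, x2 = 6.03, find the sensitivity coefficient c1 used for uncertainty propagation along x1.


y = 13*x1^2 + 10*x2
dy/dx1 = 2*13*x1
Evaluate at x1 = 2.05: c1 = 26 * 2.05
c1 = 53.3000

53.3000


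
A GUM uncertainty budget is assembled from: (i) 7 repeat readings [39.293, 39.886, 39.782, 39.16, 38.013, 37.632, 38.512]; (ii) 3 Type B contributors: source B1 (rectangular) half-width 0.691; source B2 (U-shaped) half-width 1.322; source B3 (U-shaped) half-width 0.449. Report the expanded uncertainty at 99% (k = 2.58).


mean = (39.293 + 39.886 + 39.782 + 39.16 + 38.013 + 37.632 + 38.512) / 7 = 38.89685714
s = sqrt(sum((x - mean)^2)/(n-1)) = 0.86768244
u_A = s / sqrt(n) = 0.86768244 / sqrt(7) = 0.32795314
u_B1 = 0.691 / sqrt(3) = 0.39894904
u_B2 = 1.322 / sqrt(2) = 0.93479516
u_B3 = 0.449 / sqrt(2) = 0.31749094
uc = sqrt(0.32795314^2 + 0.39894904^2 + 0.93479516^2 + 0.31749094^2) = 1.1141616
U = k * uc = 2.58 * 1.1141616
U = 2.8745

2.8745


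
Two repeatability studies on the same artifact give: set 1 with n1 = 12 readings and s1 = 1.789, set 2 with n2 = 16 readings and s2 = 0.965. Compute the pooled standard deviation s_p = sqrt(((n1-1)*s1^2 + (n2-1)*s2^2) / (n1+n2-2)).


s_p = sqrt(((n1-1)*s1^2 + (n2-1)*s2^2) / (n1+n2-2))
numerator = (12-1)*1.789^2 + (16-1)*0.965^2 = 35.205731 + 13.968375 = 49.174106
denominator = 12 + 16 - 2 = 26
s_p^2 = 49.174106 / 26 = 1.8913118
s_p = sqrt(1.8913118) = 1.3752

1.3752


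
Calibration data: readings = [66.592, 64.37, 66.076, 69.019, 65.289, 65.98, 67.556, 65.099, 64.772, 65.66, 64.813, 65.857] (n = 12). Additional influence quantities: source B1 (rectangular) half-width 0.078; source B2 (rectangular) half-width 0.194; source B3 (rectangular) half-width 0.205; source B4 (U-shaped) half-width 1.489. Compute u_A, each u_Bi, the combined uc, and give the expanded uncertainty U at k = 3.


mean = (66.592 + 64.37 + 66.076 + 69.019 + 65.289 + 65.98 + 67.556 + 65.099 + 64.772 + 65.66 + 64.813 + 65.857) / 12 = 65.92358333
s = sqrt(sum((x - mean)^2)/(n-1)) = 1.3090346
u_A = s / sqrt(n) = 1.3090346 / sqrt(12) = 0.37788574
u_B1 = 0.078 / sqrt(3) = 0.045033321
u_B2 = 0.194 / sqrt(3) = 0.11200595
u_B3 = 0.205 / sqrt(3) = 0.11835681
u_B4 = 1.489 / sqrt(2) = 1.052882
uc = sqrt(0.37788574^2 + 0.045033321^2 + 0.11200595^2 + 0.11835681^2 + 1.052882^2) = 1.1313442
U = k * uc = 3 * 1.1313442
U = 3.3940

3.3940


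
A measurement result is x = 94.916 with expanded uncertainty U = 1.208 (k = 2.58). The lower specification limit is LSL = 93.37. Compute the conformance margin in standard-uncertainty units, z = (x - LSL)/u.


u = U / k = 1.208 / 2.58 = 0.46821705
margin = |LSL - x| = |93.37 - 94.916| = 1.546
z = margin / u = 1.546 / 0.46821705
z = 3.3019

3.3019


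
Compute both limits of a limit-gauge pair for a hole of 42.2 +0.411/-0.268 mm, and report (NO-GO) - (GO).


GO = nominal - lower_tol (smallest hole = maximum material condition)
GO = 42.2 - 0.268 = 41.932
NO-GO = nominal + upper_tol (largest hole = least material condition)
NO-GO = 42.2 + 0.411 = 42.611
spread = NO-GO - GO = 42.611 - 41.932 = 0.6790

0.6790


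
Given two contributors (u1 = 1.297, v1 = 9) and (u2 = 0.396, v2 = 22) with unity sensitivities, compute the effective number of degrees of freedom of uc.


uc = sqrt(u1^2 + u2^2) = sqrt(1.297^2 + 0.396^2) = 1.3561066
v_eff = uc^4 / (u1^4/v1 + u2^4/v2)
= 1.3561066^4 / (1.297^4/9 + 0.396^4/22)
= 3.3820134 / 0.31554302
v_eff = 10.7181

10.7181


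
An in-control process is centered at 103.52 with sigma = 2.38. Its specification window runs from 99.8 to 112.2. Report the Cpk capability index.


Cpu = (USL - mean) / (3*sigma) = (112.2 - 103.52) / (3*2.38) = 1.2157
Cpl = (mean - LSL) / (3*sigma) = (103.52 - 99.8) / (3*2.38) = 0.5210
Cpk = min(Cpu, Cpl) = 0.5210

0.5210


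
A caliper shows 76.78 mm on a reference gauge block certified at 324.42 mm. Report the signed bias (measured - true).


Systematic error = measured - true
= 76.78 - 324.42
= -247.6400

-247.6400


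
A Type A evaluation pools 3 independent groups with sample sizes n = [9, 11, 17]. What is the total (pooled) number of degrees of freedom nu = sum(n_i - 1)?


nu = sum_i (n_i - 1)
nu = ((9 - 1) + (11 - 1) + (17 - 1))
nu = 8 + 10 + 16
nu = 34

34


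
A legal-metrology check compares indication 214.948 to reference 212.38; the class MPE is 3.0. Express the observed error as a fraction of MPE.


e = indication - reference = 214.948 - 212.38 = 2.5680
|e| = 2.5680
ratio = |e| / MPE = 2.5680 / 3.0
ratio = 0.8560

0.8560


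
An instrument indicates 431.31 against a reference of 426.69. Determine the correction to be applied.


Correction = standard - reading
= 426.69 - 431.31
= -4.6200

-4.6200


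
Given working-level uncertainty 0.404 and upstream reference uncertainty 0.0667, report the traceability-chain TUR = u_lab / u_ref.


TUR = u_lab / u_ref
= 0.404 / 0.0667
= 6.0570

6.0570


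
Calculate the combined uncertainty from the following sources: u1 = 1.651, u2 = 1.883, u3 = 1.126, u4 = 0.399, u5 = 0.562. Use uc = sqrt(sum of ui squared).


uc = sqrt(1.651^2 + 1.883^2 + 1.126^2 + 0.399^2 + 0.562^2)
uc = sqrt(8.014411)
uc = 2.8310

2.8310


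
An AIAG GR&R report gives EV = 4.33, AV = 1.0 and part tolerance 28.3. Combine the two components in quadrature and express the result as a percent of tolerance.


GRR = sqrt(EV^2 + AV^2) = sqrt(4.33^2 + 1.0^2) = 4.4439734
%GRR = GRR / tol * 100 = 4.4439734 / 28.3 * 100
%GRR = 15.7031

15.7031


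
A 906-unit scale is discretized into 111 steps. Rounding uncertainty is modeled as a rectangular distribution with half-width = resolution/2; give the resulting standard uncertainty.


resolution = range / divisions
resolution = 906 / 111 = 8.1621622
u_res = resolution / (2*sqrt(3))
u_res = 8.1621622 / 3.4641016
u_res = 2.3562

2.3562


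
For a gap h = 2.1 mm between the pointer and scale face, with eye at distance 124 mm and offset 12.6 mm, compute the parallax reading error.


error = h * offset / d
= 2.1 * 12.6 / 124
= 0.2134

0.2134


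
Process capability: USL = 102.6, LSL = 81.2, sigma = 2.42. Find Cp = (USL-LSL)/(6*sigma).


Cp = (USL - LSL) / (6 * sigma)
= (102.6 - 81.2) / (6 * 2.42)
= 21.4000 / 14.5200
= 1.4738

1.4738


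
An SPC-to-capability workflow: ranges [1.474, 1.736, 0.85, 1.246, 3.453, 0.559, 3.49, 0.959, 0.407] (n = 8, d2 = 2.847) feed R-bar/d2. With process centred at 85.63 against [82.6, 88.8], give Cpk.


R_bar = (1.474 + 1.736 + 0.85 + 1.246 + 3.453 + 0.559 + 3.49 + 0.959 + 0.407) / 9 = 1.5748889
sigma = R_bar / d2 = 1.5748889 / 2.847 = 0.55317489
Cp = (USL - LSL)/(6*sigma) = (88.8 - 82.6)/(6*0.55317489) = 1.8680
Cpu = (88.8 - 85.63)/(3*0.55317489) = 1.9102
Cpl = (85.63 - 82.6)/(3*0.55317489) = 1.8258
Cpk = min(Cpu, Cpl) = 1.8258

1.8258


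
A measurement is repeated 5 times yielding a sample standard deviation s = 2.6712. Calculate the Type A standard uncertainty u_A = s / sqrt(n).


u_A = s / sqrt(n)
u_A = 2.6712 / sqrt(5)
u_A = 2.6712 / 2.236068
u_A = 1.1946

1.1946


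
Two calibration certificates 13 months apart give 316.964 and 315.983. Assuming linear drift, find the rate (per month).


rate = (v2 - v1) / months
= (315.983 - 316.964) / 13
= -0.9810 / 13
= -0.0755

-0.0755


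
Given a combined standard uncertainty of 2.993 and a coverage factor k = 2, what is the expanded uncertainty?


U = k * uc
U = 2 * 2.993
U = 5.9860

5.9860


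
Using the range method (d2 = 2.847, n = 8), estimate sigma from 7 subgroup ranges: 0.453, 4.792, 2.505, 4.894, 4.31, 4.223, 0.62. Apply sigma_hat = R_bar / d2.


R_bar = (0.453 + 4.792 + 2.505 + 4.894 + 4.31 + 4.223 + 0.62) / 7
R_bar = 21.797 / 7 = 3.1138571
sigma_hat = R_bar / d2 = 3.1138571 / 2.847 = 1.0937

1.0937


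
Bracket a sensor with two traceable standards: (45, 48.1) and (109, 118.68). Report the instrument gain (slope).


slope = (y2 - y1) / (x2 - x1)
= (118.68 - 48.1) / (109 - 45)
= 70.5800 / 64
= 1.1028

1.1028


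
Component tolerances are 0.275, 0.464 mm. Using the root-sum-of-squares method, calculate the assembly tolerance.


RSS = sqrt(0.275^2 + 0.464^2)
= sqrt(0.290921)
= 0.5394

0.5394


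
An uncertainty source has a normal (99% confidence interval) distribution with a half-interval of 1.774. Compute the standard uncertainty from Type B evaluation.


u_B = half_width / 2.576
u_B = 1.774 / 2.576
u_B = 0.6887

0.6887


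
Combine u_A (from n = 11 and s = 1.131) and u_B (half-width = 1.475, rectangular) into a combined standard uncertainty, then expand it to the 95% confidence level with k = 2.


u_A = s / sqrt(n) = 1.131 / sqrt(11) = 0.34100933
u_B = half_width / sqrt(3) = 1.475 / sqrt(3) = 0.85159165
uc = sqrt(u_A^2 + u_B^2) = sqrt(0.34100933^2 + 0.85159165^2) = 0.91733075
U = k * uc = 2 * 0.91733075
U = 1.8347

1.8347


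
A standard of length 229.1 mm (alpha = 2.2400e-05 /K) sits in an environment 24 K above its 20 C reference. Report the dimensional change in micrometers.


dL = L * alpha * dT
= 229.1 * 2.2400e-05 * 24
= 0.1231642 mm
dL_um = 0.1231642 * 1000 = 123.1642 um

123.1642


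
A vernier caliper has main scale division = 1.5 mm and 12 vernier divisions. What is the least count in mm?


LC = MSD / n_div
= 1.5 / 12
= 0.1250

0.1250


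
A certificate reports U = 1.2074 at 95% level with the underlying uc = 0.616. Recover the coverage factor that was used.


k = U / uc
k = 1.2074 / 0.616
k = 1.96

1.96


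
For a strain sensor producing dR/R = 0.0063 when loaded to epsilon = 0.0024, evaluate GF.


GF = (dR/R) / epsilon
= 0.0063 / 0.0024
= 2.6250

2.6250


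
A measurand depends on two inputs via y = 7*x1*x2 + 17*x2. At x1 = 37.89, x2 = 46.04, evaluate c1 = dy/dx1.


y = 7*x1*x2 + 17*x2
dy/dx1 = 7*x2
Evaluate at x2 = 46.04: c1 = 7 * 46.04
c1 = 322.2800

322.2800


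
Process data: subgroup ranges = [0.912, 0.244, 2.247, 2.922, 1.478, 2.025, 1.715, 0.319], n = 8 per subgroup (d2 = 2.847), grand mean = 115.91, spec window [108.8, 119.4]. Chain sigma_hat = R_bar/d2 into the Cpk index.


R_bar = (0.912 + 0.244 + 2.247 + 2.922 + 1.478 + 2.025 + 1.715 + 0.319) / 8 = 1.48275
sigma = R_bar / d2 = 1.48275 / 2.847 = 0.52081138
Cp = (USL - LSL)/(6*sigma) = (119.4 - 108.8)/(6*0.52081138) = 3.3921
Cpu = (119.4 - 115.91)/(3*0.52081138) = 2.2337
Cpl = (115.91 - 108.8)/(3*0.52081138) = 4.5506
Cpk = min(Cpu, Cpl) = 2.2337

2.2337


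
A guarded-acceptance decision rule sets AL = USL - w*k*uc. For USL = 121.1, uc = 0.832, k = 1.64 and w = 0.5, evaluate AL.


U = k * uc = 1.64 * 0.832 = 1.36448
guard band g = w * U = 0.5 * 1.36448 = 0.68224
AL = USL - g = 121.1 - 0.68224
AL = 120.4178

120.4178


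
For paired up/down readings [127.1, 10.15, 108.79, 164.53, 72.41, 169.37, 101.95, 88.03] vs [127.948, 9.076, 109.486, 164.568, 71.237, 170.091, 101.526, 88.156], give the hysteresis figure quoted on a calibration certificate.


|127.1 - 127.948| = 0.8480
|10.15 - 9.076| = 1.0740
|108.79 - 109.486| = 0.6960
|164.53 - 164.568| = 0.0380
|72.41 - 71.237| = 1.1730
|169.37 - 170.091| = 0.7210
|101.95 - 101.526| = 0.4240
|88.03 - 88.156| = 0.1260
hysteresis = max(diffs) = 1.1730

1.1730


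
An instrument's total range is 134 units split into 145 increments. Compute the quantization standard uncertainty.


resolution = range / divisions
resolution = 134 / 145 = 0.92413793
u_res = resolution / (2*sqrt(3))
u_res = 0.92413793 / 3.4641016
u_res = 0.2668

0.2668


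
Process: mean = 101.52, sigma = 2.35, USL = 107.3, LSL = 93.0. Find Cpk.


Cpu = (USL - mean) / (3*sigma) = (107.3 - 101.52) / (3*2.35) = 0.8199
Cpl = (mean - LSL) / (3*sigma) = (101.52 - 93.0) / (3*2.35) = 1.2085
Cpk = min(Cpu, Cpl) = 0.8199

0.8199


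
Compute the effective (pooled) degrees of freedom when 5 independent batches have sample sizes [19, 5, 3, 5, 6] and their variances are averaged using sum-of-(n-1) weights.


nu = sum_i (n_i - 1)
nu = ((19 - 1) + (5 - 1) + (3 - 1) + (5 - 1) + (6 - 1))
nu = 18 + 4 + 2 + 4 + 5
nu = 33

33


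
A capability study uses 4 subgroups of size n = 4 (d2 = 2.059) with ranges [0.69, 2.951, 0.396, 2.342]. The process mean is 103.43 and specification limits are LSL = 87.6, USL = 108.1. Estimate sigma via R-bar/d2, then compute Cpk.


R_bar = (0.69 + 2.951 + 0.396 + 2.342) / 4 = 1.59475
sigma = R_bar / d2 = 1.59475 / 2.059 = 0.77452647
Cp = (USL - LSL)/(6*sigma) = (108.1 - 87.6)/(6*0.77452647) = 4.4113
Cpu = (108.1 - 103.43)/(3*0.77452647) = 2.0098
Cpl = (103.43 - 87.6)/(3*0.77452647) = 6.8128
Cpk = min(Cpu, Cpl) = 2.0098

2.0098


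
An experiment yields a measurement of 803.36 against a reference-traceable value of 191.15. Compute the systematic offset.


Systematic error = measured - true
= 803.36 - 191.15
= 612.2100

612.2100


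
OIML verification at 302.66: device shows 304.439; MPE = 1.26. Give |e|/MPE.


e = indication - reference = 304.439 - 302.66 = 1.7790
|e| = 1.7790
ratio = |e| / MPE = 1.7790 / 1.26
ratio = 1.4119

1.4119


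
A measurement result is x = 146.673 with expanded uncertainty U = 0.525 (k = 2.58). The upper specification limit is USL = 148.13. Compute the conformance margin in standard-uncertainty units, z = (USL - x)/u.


u = U / k = 0.525 / 2.58 = 0.20348837
margin = |USL - x| = |148.13 - 146.673| = 1.457
z = margin / u = 1.457 / 0.20348837
z = 7.1601

7.1601


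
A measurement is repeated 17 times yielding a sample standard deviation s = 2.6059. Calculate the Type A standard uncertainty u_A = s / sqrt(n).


u_A = s / sqrt(n)
u_A = 2.6059 / sqrt(17)
u_A = 2.6059 / 4.1231056
u_A = 0.6320

0.6320


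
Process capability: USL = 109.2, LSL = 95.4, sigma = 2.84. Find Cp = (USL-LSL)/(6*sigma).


Cp = (USL - LSL) / (6 * sigma)
= (109.2 - 95.4) / (6 * 2.84)
= 13.8000 / 17.0400
= 0.8099

0.8099


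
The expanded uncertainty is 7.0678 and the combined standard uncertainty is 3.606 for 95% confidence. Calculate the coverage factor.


k = U / uc
k = 7.0678 / 3.606
k = 1.96

1.96


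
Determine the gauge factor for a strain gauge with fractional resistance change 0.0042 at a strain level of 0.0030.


GF = (dR/R) / epsilon
= 0.0042 / 0.0030
= 1.4000

1.4000


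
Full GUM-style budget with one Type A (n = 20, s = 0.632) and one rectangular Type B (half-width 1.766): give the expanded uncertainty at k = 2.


u_A = s / sqrt(n) = 0.632 / sqrt(20) = 0.1413195
u_B = half_width / sqrt(3) = 1.766 / sqrt(3) = 1.0196006
uc = sqrt(u_A^2 + u_B^2) = sqrt(0.1413195^2 + 1.0196006^2) = 1.0293477
U = k * uc = 2 * 1.0293477
U = 2.0587

2.0587


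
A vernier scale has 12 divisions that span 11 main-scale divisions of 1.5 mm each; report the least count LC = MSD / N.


LC = MSD / n_div
= 1.5 / 12
= 0.1250

0.1250


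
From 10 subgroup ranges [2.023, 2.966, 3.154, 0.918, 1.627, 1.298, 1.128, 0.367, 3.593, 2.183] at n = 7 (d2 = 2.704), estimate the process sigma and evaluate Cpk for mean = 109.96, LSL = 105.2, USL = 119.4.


R_bar = (2.023 + 2.966 + 3.154 + 0.918 + 1.627 + 1.298 + 1.128 + 0.367 + 3.593 + 2.183) / 10 = 1.9257
sigma = R_bar / d2 = 1.9257 / 2.704 = 0.71216716
Cp = (USL - LSL)/(6*sigma) = (119.4 - 105.2)/(6*0.71216716) = 3.3232
Cpu = (119.4 - 109.96)/(3*0.71216716) = 4.4184
Cpl = (109.96 - 105.2)/(3*0.71216716) = 2.2279
Cpk = min(Cpu, Cpl) = 2.2279

2.2279


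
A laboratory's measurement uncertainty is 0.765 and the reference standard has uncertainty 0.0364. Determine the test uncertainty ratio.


TUR = u_lab / u_ref
= 0.765 / 0.0364
= 21.0165

21.0165


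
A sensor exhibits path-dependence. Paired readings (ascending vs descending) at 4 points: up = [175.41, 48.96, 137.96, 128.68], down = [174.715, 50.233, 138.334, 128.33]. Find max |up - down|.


|175.41 - 174.715| = 0.6950
|48.96 - 50.233| = 1.2730
|137.96 - 138.334| = 0.3740
|128.68 - 128.33| = 0.3500
hysteresis = max(diffs) = 1.2730

1.2730


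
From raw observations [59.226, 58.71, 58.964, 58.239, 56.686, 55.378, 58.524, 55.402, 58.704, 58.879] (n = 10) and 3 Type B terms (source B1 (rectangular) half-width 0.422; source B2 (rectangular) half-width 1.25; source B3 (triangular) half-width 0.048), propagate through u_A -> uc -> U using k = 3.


mean = (59.226 + 58.71 + 58.964 + 58.239 + 56.686 + 55.378 + 58.524 + 55.402 + 58.704 + 58.879) / 10 = 57.8712
s = sqrt(sum((x - mean)^2)/(n-1)) = 1.4803009
u_A = s / sqrt(n) = 1.4803009 / sqrt(10) = 0.46811225
u_B1 = 0.422 / sqrt(3) = 0.24364181
u_B2 = 1.25 / sqrt(3) = 0.72168784
u_B3 = 0.048 / sqrt(6) = 0.019595918
uc = sqrt(0.46811225^2 + 0.24364181^2 + 0.72168784^2 + 0.019595918^2) = 0.8942638
U = k * uc = 3 * 0.8942638
U = 2.6828

2.6828


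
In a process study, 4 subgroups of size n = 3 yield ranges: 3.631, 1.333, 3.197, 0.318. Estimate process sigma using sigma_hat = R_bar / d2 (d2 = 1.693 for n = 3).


R_bar = (3.631 + 1.333 + 3.197 + 0.318) / 4
R_bar = 8.479 / 4 = 2.11975
sigma_hat = R_bar / d2 = 2.11975 / 1.693 = 1.2521

1.2521


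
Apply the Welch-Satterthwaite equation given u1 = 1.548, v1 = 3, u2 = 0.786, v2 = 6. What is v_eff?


uc = sqrt(u1^2 + u2^2) = sqrt(1.548^2 + 0.786^2) = 1.7361164
v_eff = uc^4 / (u1^4/v1 + u2^4/v2)
= 1.7361164^4 / (1.548^4/3 + 0.786^4/6)
= 9.0847997 / 1.9777029
v_eff = 4.5936

4.5936


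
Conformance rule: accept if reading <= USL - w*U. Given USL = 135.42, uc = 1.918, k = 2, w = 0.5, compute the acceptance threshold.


U = k * uc = 2 * 1.918 = 3.836
guard band g = w * U = 0.5 * 3.836 = 1.918
AL = USL - g = 135.42 - 1.918
AL = 133.5020

133.5020


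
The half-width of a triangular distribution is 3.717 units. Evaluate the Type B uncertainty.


u_B = half_width / sqrt(6)
u_B = 3.717 / 2.4494897
u_B = 1.5175

1.5175


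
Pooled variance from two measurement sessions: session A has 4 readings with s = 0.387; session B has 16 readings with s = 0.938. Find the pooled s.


s_p = sqrt(((n1-1)*s1^2 + (n2-1)*s2^2) / (n1+n2-2))
numerator = (4-1)*0.387^2 + (16-1)*0.938^2 = 0.449307 + 13.19766 = 13.646967
denominator = 4 + 16 - 2 = 18
s_p^2 = 13.646967 / 18 = 0.75816483
s_p = sqrt(0.75816483) = 0.8707

0.8707


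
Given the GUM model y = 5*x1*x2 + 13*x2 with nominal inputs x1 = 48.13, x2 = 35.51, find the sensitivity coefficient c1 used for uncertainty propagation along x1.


y = 5*x1*x2 + 13*x2
dy/dx1 = 5*x2
Evaluate at x2 = 35.51: c1 = 5 * 35.51
c1 = 177.5500

177.5500


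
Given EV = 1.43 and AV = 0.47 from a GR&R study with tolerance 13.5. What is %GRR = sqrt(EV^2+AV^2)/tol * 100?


GRR = sqrt(EV^2 + AV^2) = sqrt(1.43^2 + 0.47^2) = 1.5052575
%GRR = GRR / tol * 100 = 1.5052575 / 13.5 * 100
%GRR = 11.1501

11.1501


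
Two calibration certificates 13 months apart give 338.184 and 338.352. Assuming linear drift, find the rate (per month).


rate = (v2 - v1) / months
= (338.352 - 338.184) / 13
= 0.1680 / 13
= 0.0129

0.0129


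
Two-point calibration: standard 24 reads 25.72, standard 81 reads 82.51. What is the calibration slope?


slope = (y2 - y1) / (x2 - x1)
= (82.51 - 25.72) / (81 - 24)
= 56.7900 / 57
= 0.9963

0.9963


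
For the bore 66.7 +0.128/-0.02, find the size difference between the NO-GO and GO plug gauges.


GO = nominal - lower_tol (smallest hole = maximum material condition)
GO = 66.7 - 0.02 = 66.68
NO-GO = nominal + upper_tol (largest hole = least material condition)
NO-GO = 66.7 + 0.128 = 66.828
spread = NO-GO - GO = 66.828 - 66.68 = 0.1480

0.1480


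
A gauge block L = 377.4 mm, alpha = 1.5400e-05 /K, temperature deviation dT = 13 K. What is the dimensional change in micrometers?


dL = L * alpha * dT
= 377.4 * 1.5400e-05 * 13
= 0.0755555 mm
dL_um = 0.0755555 * 1000 = 75.5555 um

75.5555


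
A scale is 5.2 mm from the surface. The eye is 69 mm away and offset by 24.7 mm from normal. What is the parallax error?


error = h * offset / d
= 5.2 * 24.7 / 69
= 1.8614

1.8614


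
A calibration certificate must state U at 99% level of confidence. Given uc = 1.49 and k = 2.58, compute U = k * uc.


U = k * uc
U = 2.58 * 1.49
U = 3.8442

3.8442


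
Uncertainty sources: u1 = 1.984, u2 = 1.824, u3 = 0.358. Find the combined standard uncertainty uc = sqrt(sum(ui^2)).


uc = sqrt(1.984^2 + 1.824^2 + 0.358^2)
uc = sqrt(7.391396)
uc = 2.7187

2.7187


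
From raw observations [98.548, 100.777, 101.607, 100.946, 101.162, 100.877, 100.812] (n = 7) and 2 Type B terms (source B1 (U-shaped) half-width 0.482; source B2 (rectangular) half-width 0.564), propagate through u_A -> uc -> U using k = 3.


mean = (98.548 + 100.777 + 101.607 + 100.946 + 101.162 + 100.877 + 100.812) / 7 = 100.6755714
s = sqrt(sum((x - mean)^2)/(n-1)) = 0.98092964
u_A = s / sqrt(n) = 0.98092964 / sqrt(7) = 0.37075655
u_B1 = 0.482 / sqrt(2) = 0.34082547
u_B2 = 0.564 / sqrt(3) = 0.32562555
uc = sqrt(0.37075655^2 + 0.34082547^2 + 0.32562555^2) = 0.59971195
U = k * uc = 3 * 0.59971195
U = 1.7991

1.7991


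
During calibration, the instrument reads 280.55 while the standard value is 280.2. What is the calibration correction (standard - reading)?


Correction = standard - reading
= 280.2 - 280.55
= -0.3500

-0.3500


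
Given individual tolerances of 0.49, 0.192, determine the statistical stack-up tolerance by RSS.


RSS = sqrt(0.49^2 + 0.192^2)
= sqrt(0.276964)
= 0.5263

0.5263


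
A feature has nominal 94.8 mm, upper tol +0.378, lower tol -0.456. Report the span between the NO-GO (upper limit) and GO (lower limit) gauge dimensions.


GO = nominal - lower_tol (smallest hole = maximum material condition)
GO = 94.8 - 0.456 = 94.344
NO-GO = nominal + upper_tol (largest hole = least material condition)
NO-GO = 94.8 + 0.378 = 95.178
spread = NO-GO - GO = 95.178 - 94.344 = 0.8340

0.8340


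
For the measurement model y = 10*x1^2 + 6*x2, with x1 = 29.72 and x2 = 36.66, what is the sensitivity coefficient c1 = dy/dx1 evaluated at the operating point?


y = 10*x1^2 + 6*x2
dy/dx1 = 2*10*x1
Evaluate at x1 = 29.72: c1 = 20 * 29.72
c1 = 594.4000

594.4000


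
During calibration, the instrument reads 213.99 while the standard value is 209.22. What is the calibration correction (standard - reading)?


Correction = standard - reading
= 209.22 - 213.99
= -4.7700

-4.7700


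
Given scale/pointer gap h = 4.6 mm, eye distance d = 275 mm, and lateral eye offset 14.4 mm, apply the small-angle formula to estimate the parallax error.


error = h * offset / d
= 4.6 * 14.4 / 275
= 0.2409

0.2409


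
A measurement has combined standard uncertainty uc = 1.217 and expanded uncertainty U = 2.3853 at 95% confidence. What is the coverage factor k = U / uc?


k = U / uc
k = 2.3853 / 1.217
k = 1.96

1.96


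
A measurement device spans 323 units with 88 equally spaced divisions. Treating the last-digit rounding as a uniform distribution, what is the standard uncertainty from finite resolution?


resolution = range / divisions
resolution = 323 / 88 = 3.6704545
u_res = resolution / (2*sqrt(3))
u_res = 3.6704545 / 3.4641016
u_res = 1.0596

1.0596


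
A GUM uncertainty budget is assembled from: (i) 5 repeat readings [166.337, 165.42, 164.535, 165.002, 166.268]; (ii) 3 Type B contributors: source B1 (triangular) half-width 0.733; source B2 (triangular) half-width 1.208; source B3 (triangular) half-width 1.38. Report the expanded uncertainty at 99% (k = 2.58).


mean = (166.337 + 165.42 + 164.535 + 165.002 + 166.268) / 5 = 165.5124
s = sqrt(sum((x - mean)^2)/(n-1)) = 0.78664687
u_A = s / sqrt(n) = 0.78664687 / sqrt(5) = 0.35179918
u_B1 = 0.733 / sqrt(6) = 0.299246
u_B2 = 1.208 / sqrt(6) = 0.49316393
u_B3 = 1.38 / sqrt(6) = 0.56338264
uc = sqrt(0.35179918^2 + 0.299246^2 + 0.49316393^2 + 0.56338264^2) = 0.87972808
U = k * uc = 2.58 * 0.87972808
U = 2.2697

2.2697


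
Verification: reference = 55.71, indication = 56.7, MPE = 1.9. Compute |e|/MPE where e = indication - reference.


e = indication - reference = 56.7 - 55.71 = 0.9900
|e| = 0.9900
ratio = |e| / MPE = 0.9900 / 1.9
ratio = 0.5211

0.5211


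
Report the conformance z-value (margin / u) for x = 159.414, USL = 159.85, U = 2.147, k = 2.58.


u = U / k = 2.147 / 2.58 = 0.83217054
margin = |USL - x| = |159.85 - 159.414| = 0.436
z = margin / u = 0.436 / 0.83217054
z = 0.5239

0.5239


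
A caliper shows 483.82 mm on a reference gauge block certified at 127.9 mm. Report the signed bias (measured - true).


Systematic error = measured - true
= 483.82 - 127.9
= 355.9200

355.9200


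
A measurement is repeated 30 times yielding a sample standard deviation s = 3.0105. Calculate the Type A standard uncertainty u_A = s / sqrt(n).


u_A = s / sqrt(n)
u_A = 3.0105 / sqrt(30)
u_A = 3.0105 / 5.4772256
u_A = 0.5496

0.5496


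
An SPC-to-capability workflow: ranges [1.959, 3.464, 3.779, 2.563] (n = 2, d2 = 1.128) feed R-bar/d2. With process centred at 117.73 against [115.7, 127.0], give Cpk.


R_bar = (1.959 + 3.464 + 3.779 + 2.563) / 4 = 2.94125
sigma = R_bar / d2 = 2.94125 / 1.128 = 2.6074911
Cp = (USL - LSL)/(6*sigma) = (127.0 - 115.7)/(6*2.6074911) = 0.7223
Cpu = (127.0 - 117.73)/(3*2.6074911) = 1.1850
Cpl = (117.73 - 115.7)/(3*2.6074911) = 0.2595
Cpk = min(Cpu, Cpl) = 0.2595

0.2595


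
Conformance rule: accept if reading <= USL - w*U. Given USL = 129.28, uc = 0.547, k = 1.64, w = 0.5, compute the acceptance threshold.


U = k * uc = 1.64 * 0.547 = 0.89708
guard band g = w * U = 0.5 * 0.89708 = 0.44854
AL = USL - g = 129.28 - 0.44854
AL = 128.8315

128.8315


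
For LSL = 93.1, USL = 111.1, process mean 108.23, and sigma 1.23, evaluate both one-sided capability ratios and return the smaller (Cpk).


Cpu = (USL - mean) / (3*sigma) = (111.1 - 108.23) / (3*1.23) = 0.7778
Cpl = (mean - LSL) / (3*sigma) = (108.23 - 93.1) / (3*1.23) = 4.1003
Cpk = min(Cpu, Cpl) = 0.7778

0.7778


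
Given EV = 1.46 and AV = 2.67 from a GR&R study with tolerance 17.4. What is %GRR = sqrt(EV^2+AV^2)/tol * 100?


GRR = sqrt(EV^2 + AV^2) = sqrt(1.46^2 + 2.67^2) = 3.043107
%GRR = GRR / tol * 100 = 3.043107 / 17.4 * 100
%GRR = 17.4891

17.4891


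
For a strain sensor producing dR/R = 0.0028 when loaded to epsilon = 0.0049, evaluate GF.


GF = (dR/R) / epsilon
= 0.0028 / 0.0049
= 0.5714

0.5714


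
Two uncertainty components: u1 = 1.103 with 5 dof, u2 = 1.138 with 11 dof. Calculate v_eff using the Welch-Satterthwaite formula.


uc = sqrt(u1^2 + u2^2) = sqrt(1.103^2 + 1.138^2) = 1.5848195
v_eff = uc^4 / (u1^4/v1 + u2^4/v2)
= 1.5848195^4 / (1.103^4/5 + 1.138^4/11)
= 6.3084 / 0.44849467
v_eff = 14.0657

14.0657


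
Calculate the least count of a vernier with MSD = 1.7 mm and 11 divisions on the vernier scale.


LC = MSD / n_div
= 1.7 / 11
= 0.1545

0.1545


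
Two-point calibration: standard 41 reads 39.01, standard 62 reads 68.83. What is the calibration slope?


slope = (y2 - y1) / (x2 - x1)
= (68.83 - 39.01) / (62 - 41)
= 29.8200 / 21
= 1.4200

1.4200


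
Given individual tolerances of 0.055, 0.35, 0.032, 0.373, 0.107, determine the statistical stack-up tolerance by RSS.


RSS = sqrt(0.055^2 + 0.35^2 + 0.032^2 + 0.373^2 + 0.107^2)
= sqrt(0.277127)
= 0.5264

0.5264


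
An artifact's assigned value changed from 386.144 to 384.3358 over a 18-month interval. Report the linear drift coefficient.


rate = (v2 - v1) / months
= (384.3358 - 386.144) / 18
= -1.8082 / 18
= -0.1005

-0.1005


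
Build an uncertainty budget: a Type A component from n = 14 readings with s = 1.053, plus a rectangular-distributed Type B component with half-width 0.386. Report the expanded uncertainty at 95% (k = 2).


u_A = s / sqrt(n) = 1.053 / sqrt(14) = 0.28142609
u_B = half_width / sqrt(3) = 0.386 / sqrt(3) = 0.2228572
uc = sqrt(u_A^2 + u_B^2) = sqrt(0.28142609^2 + 0.2228572^2) = 0.35897907
U = k * uc = 2 * 0.35897907
U = 0.7180

0.7180


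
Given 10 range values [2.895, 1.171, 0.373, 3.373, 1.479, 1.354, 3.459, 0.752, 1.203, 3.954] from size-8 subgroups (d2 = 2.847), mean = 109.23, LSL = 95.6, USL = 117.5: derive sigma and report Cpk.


R_bar = (2.895 + 1.171 + 0.373 + 3.373 + 1.479 + 1.354 + 3.459 + 0.752 + 1.203 + 3.954) / 10 = 2.0013
sigma = R_bar / d2 = 2.0013 / 2.847 = 0.70295047
Cp = (USL - LSL)/(6*sigma) = (117.5 - 95.6)/(6*0.70295047) = 5.1924
Cpu = (117.5 - 109.23)/(3*0.70295047) = 3.9216
Cpl = (109.23 - 95.6)/(3*0.70295047) = 6.4632
Cpk = min(Cpu, Cpl) = 3.9216

3.9216


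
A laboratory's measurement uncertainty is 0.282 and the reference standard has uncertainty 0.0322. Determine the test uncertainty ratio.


TUR = u_lab / u_ref
= 0.282 / 0.0322
= 8.7578

8.7578


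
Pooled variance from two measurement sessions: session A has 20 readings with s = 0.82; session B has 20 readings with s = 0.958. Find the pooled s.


s_p = sqrt(((n1-1)*s1^2 + (n2-1)*s2^2) / (n1+n2-2))
numerator = (20-1)*0.82^2 + (20-1)*0.958^2 = 12.7756 + 17.437516 = 30.213116
denominator = 20 + 20 - 2 = 38
s_p^2 = 30.213116 / 38 = 0.795082
s_p = sqrt(0.795082) = 0.8917

0.8917


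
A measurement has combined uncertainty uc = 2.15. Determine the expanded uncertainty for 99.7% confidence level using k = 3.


U = k * uc
U = 3 * 2.15
U = 6.4500

6.4500


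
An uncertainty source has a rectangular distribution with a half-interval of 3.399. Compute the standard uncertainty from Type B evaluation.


u_B = half_width / sqrt(3)
u_B = 3.399 / 1.7320508
u_B = 1.9624

1.9624


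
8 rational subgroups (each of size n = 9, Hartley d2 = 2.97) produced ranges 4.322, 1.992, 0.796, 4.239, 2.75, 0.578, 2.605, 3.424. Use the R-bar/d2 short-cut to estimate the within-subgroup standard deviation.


R_bar = (4.322 + 1.992 + 0.796 + 4.239 + 2.75 + 0.578 + 2.605 + 3.424) / 8
R_bar = 20.706 / 8 = 2.58825
sigma_hat = R_bar / d2 = 2.58825 / 2.97 = 0.8715

0.8715


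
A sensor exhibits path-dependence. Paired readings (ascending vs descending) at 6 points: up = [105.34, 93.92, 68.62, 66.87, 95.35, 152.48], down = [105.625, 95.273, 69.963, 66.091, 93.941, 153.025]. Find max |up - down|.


|105.34 - 105.625| = 0.2850
|93.92 - 95.273| = 1.3530
|68.62 - 69.963| = 1.3430
|66.87 - 66.091| = 0.7790
|95.35 - 93.941| = 1.4090
|152.48 - 153.025| = 0.5450
hysteresis = max(diffs) = 1.4090

1.4090


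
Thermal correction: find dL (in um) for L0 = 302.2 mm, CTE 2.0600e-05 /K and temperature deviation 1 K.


dL = L * alpha * dT
= 302.2 * 2.0600e-05 * 1
= 0.0062253 mm
dL_um = 0.0062253 * 1000 = 6.2253 um

6.2253


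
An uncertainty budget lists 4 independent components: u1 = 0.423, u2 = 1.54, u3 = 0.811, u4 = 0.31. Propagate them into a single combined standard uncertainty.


uc = sqrt(0.423^2 + 1.54^2 + 0.811^2 + 0.31^2)
uc = sqrt(3.30435)
uc = 1.8178

1.8178


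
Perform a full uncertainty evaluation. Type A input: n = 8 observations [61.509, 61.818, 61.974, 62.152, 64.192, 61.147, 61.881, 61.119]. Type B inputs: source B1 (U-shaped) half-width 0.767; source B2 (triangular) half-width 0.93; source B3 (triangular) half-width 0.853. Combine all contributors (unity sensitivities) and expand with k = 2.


mean = (61.509 + 61.818 + 61.974 + 62.152 + 64.192 + 61.147 + 61.881 + 61.119) / 8 = 61.974
s = sqrt(sum((x - mean)^2)/(n-1)) = 0.97213844
u_A = s / sqrt(n) = 0.97213844 / sqrt(8) = 0.34370284
u_B1 = 0.767 / sqrt(2) = 0.5423509
u_B2 = 0.93 / sqrt(6) = 0.37967091
u_B3 = 0.853 / sqrt(6) = 0.34823579
uc = sqrt(0.34370284^2 + 0.5423509^2 + 0.37967091^2 + 0.34823579^2) = 0.82322191
U = k * uc = 2 * 0.82322191
U = 1.6464

1.6464


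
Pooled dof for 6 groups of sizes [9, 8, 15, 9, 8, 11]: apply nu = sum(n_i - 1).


nu = sum_i (n_i - 1)
nu = ((9 - 1) + (8 - 1) + (15 - 1) + (9 - 1) + (8 - 1) + (11 - 1))
nu = 8 + 7 + 14 + 8 + 7 + 10
nu = 54

54


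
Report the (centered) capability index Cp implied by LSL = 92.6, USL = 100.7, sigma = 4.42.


Cp = (USL - LSL) / (6 * sigma)
= (100.7 - 92.6) / (6 * 4.42)
= 8.1000 / 26.5200
= 0.3054

0.3054
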